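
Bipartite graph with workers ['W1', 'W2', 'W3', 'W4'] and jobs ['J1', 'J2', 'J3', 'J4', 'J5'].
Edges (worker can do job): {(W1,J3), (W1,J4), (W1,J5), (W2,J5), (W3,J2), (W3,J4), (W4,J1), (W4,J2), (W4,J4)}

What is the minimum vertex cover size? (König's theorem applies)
Minimum vertex cover size = 4

By König's theorem: in bipartite graphs,
min vertex cover = max matching = 4

Maximum matching has size 4, so minimum vertex cover also has size 4.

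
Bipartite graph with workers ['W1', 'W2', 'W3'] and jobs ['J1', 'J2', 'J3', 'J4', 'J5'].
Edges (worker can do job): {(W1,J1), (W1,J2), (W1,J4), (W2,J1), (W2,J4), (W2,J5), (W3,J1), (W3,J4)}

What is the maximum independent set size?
Maximum independent set = 5

By König's theorem:
- Min vertex cover = Max matching = 3
- Max independent set = Total vertices - Min vertex cover
- Max independent set = 8 - 3 = 5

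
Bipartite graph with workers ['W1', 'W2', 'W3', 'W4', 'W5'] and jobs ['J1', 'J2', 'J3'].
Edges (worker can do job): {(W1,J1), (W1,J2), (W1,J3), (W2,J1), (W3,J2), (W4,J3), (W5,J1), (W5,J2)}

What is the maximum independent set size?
Maximum independent set = 5

By König's theorem:
- Min vertex cover = Max matching = 3
- Max independent set = Total vertices - Min vertex cover
- Max independent set = 8 - 3 = 5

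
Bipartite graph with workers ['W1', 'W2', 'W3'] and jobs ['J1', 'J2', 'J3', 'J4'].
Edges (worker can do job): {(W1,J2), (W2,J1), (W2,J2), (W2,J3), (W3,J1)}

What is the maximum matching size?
Maximum matching size = 3

Maximum matching: {(W1,J2), (W2,J3), (W3,J1)}
Size: 3

This assigns 3 workers to 3 distinct jobs.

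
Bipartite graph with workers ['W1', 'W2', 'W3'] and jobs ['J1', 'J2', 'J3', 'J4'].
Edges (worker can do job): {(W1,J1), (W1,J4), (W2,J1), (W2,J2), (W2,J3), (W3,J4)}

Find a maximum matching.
Matching: {(W1,J1), (W2,J2), (W3,J4)}

Maximum matching (size 3):
  W1 → J1
  W2 → J2
  W3 → J4

Each worker is assigned to at most one job, and each job to at most one worker.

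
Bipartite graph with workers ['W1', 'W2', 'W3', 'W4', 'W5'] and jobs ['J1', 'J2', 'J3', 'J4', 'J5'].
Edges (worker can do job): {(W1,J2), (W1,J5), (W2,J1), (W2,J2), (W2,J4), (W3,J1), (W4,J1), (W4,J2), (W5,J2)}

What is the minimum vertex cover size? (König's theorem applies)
Minimum vertex cover size = 4

By König's theorem: in bipartite graphs,
min vertex cover = max matching = 4

Maximum matching has size 4, so minimum vertex cover also has size 4.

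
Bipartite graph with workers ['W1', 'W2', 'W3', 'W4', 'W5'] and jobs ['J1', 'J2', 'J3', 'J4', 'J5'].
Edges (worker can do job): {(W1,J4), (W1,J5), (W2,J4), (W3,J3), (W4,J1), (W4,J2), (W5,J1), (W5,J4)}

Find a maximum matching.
Matching: {(W1,J5), (W2,J4), (W3,J3), (W4,J2), (W5,J1)}

Maximum matching (size 5):
  W1 → J5
  W2 → J4
  W3 → J3
  W4 → J2
  W5 → J1

Each worker is assigned to at most one job, and each job to at most one worker.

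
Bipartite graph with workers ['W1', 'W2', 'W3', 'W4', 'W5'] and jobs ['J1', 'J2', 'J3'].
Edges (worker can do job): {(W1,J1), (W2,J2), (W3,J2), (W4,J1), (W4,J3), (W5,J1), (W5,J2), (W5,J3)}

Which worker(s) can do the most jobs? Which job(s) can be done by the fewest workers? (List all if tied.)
Most versatile: W5 (3 jobs); Least covered: J3 (2 workers)

Worker degrees (jobs they can do): W1:1, W2:1, W3:1, W4:2, W5:3
Job degrees (workers who can do it): J1:3, J2:3, J3:2

Maximum worker degree is 3, achieved by: W5
Minimum job degree is 2, achieved by: J3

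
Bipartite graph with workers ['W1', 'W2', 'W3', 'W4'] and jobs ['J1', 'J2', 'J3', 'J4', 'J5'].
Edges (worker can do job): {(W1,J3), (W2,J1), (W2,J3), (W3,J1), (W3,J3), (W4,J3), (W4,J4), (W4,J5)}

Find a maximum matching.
Matching: {(W2,J1), (W3,J3), (W4,J4)}

Maximum matching (size 3):
  W2 → J1
  W3 → J3
  W4 → J4

Each worker is assigned to at most one job, and each job to at most one worker.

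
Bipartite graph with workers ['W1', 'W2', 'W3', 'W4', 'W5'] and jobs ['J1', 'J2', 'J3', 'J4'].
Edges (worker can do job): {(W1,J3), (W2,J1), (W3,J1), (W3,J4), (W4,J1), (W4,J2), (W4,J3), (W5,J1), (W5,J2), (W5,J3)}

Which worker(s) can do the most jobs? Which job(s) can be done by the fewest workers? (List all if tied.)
Most versatile: W4, W5 (3 jobs); Least covered: J4 (1 workers)

Worker degrees (jobs they can do): W1:1, W2:1, W3:2, W4:3, W5:3
Job degrees (workers who can do it): J1:4, J2:2, J3:3, J4:1

Maximum worker degree is 3, achieved by: W4, W5
Minimum job degree is 1, achieved by: J4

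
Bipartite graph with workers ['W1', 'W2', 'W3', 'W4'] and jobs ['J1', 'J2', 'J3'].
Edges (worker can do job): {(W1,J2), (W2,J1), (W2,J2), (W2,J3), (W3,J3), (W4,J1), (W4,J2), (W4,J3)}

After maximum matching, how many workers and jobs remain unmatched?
Unmatched: 1 workers, 0 jobs

Maximum matching size: 3
Workers: 4 total, 3 matched, 1 unmatched
Jobs: 3 total, 3 matched, 0 unmatched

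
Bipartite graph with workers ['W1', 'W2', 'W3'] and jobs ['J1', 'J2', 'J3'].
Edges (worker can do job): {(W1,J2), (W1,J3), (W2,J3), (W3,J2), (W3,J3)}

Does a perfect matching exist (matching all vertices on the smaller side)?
No, maximum matching has size 2 < 3

Maximum matching has size 2, need 3 for perfect matching.
Unmatched workers: ['W2']
Unmatched jobs: ['J1']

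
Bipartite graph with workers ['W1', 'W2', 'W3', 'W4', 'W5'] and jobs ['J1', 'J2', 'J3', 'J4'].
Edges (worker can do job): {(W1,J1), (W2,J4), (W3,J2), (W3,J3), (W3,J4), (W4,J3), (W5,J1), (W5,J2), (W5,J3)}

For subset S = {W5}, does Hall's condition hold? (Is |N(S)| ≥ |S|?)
Yes: |N(S)| = 3, |S| = 1

Subset S = {W5}
Neighbors N(S) = {J1, J2, J3}

|N(S)| = 3, |S| = 1
Hall's condition: |N(S)| ≥ |S| is satisfied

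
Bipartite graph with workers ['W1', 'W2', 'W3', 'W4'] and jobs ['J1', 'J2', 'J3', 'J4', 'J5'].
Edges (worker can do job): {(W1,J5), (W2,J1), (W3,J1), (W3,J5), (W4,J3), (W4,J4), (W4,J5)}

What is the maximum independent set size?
Maximum independent set = 6

By König's theorem:
- Min vertex cover = Max matching = 3
- Max independent set = Total vertices - Min vertex cover
- Max independent set = 9 - 3 = 6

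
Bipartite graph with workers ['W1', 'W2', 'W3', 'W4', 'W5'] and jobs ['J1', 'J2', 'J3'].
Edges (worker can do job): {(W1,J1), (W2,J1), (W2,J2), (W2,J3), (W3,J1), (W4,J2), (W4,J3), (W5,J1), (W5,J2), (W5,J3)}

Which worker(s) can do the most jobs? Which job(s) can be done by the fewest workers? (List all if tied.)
Most versatile: W2, W5 (3 jobs); Least covered: J2, J3 (3 workers)

Worker degrees (jobs they can do): W1:1, W2:3, W3:1, W4:2, W5:3
Job degrees (workers who can do it): J1:4, J2:3, J3:3

Maximum worker degree is 3, achieved by: W2, W5
Minimum job degree is 3, achieved by: J2, J3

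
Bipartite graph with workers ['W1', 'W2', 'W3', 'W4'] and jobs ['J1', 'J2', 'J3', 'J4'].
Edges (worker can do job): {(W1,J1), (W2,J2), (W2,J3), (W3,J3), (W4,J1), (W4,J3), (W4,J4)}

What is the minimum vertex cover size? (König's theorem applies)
Minimum vertex cover size = 4

By König's theorem: in bipartite graphs,
min vertex cover = max matching = 4

Maximum matching has size 4, so minimum vertex cover also has size 4.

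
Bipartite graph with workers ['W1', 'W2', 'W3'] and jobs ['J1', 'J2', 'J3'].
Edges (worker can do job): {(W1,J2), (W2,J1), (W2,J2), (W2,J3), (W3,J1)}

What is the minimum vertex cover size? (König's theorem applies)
Minimum vertex cover size = 3

By König's theorem: in bipartite graphs,
min vertex cover = max matching = 3

Maximum matching has size 3, so minimum vertex cover also has size 3.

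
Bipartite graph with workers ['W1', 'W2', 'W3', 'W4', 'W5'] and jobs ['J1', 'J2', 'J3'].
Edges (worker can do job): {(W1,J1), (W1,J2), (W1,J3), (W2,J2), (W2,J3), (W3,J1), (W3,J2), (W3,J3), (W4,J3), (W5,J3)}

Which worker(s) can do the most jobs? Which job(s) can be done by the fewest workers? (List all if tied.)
Most versatile: W1, W3 (3 jobs); Least covered: J1 (2 workers)

Worker degrees (jobs they can do): W1:3, W2:2, W3:3, W4:1, W5:1
Job degrees (workers who can do it): J1:2, J2:3, J3:5

Maximum worker degree is 3, achieved by: W1, W3
Minimum job degree is 2, achieved by: J1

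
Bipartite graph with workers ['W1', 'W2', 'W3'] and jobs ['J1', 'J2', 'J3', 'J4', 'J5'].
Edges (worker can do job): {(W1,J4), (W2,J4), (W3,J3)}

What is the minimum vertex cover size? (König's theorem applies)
Minimum vertex cover size = 2

By König's theorem: in bipartite graphs,
min vertex cover = max matching = 2

Maximum matching has size 2, so minimum vertex cover also has size 2.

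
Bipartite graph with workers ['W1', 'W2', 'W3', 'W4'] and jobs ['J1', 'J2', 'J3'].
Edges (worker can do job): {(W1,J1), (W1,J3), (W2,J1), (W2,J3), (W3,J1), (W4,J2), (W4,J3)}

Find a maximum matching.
Matching: {(W1,J3), (W3,J1), (W4,J2)}

Maximum matching (size 3):
  W1 → J3
  W3 → J1
  W4 → J2

Each worker is assigned to at most one job, and each job to at most one worker.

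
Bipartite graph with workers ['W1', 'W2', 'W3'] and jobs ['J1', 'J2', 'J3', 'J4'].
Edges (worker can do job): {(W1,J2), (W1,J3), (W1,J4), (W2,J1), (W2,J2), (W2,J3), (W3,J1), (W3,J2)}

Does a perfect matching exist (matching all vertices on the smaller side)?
Yes, perfect matching exists (size 3)

Perfect matching: {(W1,J4), (W2,J1), (W3,J2)}
All 3 vertices on the smaller side are matched.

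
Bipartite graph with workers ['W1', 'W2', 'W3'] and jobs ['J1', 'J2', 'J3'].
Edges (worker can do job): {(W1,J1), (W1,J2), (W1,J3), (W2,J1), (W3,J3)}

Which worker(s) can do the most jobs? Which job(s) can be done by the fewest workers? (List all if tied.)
Most versatile: W1 (3 jobs); Least covered: J2 (1 workers)

Worker degrees (jobs they can do): W1:3, W2:1, W3:1
Job degrees (workers who can do it): J1:2, J2:1, J3:2

Maximum worker degree is 3, achieved by: W1
Minimum job degree is 1, achieved by: J2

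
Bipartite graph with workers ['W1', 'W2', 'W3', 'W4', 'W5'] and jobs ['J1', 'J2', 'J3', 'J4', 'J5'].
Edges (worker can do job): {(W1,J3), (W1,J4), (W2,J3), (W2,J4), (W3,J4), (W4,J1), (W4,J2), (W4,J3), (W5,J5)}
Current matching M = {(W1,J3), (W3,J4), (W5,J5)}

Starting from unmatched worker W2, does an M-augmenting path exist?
No augmenting path from W2

Alternating search from W2 reaches jobs: {J3, J4}.
Every reachable job is already matched in M, and following those matched edges back to workers exposes no further unvisited jobs.
No M-augmenting path from W2 exists.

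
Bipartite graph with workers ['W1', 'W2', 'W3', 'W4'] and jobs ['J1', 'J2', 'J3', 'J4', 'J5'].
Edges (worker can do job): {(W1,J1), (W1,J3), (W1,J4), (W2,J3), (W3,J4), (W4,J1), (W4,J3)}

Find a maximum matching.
Matching: {(W1,J3), (W3,J4), (W4,J1)}

Maximum matching (size 3):
  W1 → J3
  W3 → J4
  W4 → J1

Each worker is assigned to at most one job, and each job to at most one worker.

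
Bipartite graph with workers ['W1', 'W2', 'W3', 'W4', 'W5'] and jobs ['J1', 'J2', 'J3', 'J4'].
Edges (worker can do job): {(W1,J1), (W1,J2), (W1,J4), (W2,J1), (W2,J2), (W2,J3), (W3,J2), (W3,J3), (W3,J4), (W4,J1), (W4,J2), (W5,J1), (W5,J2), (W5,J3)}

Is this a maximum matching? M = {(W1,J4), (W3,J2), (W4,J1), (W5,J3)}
Yes, size 4 is maximum

Proposed matching has size 4.
Maximum matching size for this graph: 4.

This is a maximum matching.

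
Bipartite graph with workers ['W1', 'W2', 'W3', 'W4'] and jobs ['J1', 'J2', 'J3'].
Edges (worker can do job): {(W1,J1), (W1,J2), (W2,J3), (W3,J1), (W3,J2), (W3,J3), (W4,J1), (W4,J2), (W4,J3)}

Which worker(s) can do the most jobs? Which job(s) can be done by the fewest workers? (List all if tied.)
Most versatile: W3, W4 (3 jobs); Least covered: J1, J2, J3 (3 workers)

Worker degrees (jobs they can do): W1:2, W2:1, W3:3, W4:3
Job degrees (workers who can do it): J1:3, J2:3, J3:3

Maximum worker degree is 3, achieved by: W3, W4
Minimum job degree is 3, achieved by: J1, J2, J3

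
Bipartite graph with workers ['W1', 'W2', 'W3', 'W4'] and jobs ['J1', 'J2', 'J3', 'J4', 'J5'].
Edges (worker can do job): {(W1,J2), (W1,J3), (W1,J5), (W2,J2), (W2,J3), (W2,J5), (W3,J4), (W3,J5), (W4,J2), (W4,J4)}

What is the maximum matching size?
Maximum matching size = 4

Maximum matching: {(W1,J2), (W2,J3), (W3,J5), (W4,J4)}
Size: 4

This assigns 4 workers to 4 distinct jobs.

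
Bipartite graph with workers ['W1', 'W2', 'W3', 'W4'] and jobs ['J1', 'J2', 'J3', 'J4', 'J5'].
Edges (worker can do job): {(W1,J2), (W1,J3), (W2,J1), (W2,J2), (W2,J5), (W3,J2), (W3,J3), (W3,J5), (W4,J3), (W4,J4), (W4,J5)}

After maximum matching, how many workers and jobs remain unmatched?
Unmatched: 0 workers, 1 jobs

Maximum matching size: 4
Workers: 4 total, 4 matched, 0 unmatched
Jobs: 5 total, 4 matched, 1 unmatched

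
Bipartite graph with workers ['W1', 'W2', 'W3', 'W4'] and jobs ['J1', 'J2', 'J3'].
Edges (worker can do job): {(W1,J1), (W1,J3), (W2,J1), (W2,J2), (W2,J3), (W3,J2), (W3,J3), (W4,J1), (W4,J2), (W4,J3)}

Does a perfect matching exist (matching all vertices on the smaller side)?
Yes, perfect matching exists (size 3)

Perfect matching: {(W1,J3), (W3,J2), (W4,J1)}
All 3 vertices on the smaller side are matched.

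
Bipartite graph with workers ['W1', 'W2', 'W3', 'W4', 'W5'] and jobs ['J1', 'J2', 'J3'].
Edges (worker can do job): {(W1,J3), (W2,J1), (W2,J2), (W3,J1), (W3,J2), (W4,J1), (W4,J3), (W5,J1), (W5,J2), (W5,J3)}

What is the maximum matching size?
Maximum matching size = 3

Maximum matching: {(W3,J2), (W4,J1), (W5,J3)}
Size: 3

This assigns 3 workers to 3 distinct jobs.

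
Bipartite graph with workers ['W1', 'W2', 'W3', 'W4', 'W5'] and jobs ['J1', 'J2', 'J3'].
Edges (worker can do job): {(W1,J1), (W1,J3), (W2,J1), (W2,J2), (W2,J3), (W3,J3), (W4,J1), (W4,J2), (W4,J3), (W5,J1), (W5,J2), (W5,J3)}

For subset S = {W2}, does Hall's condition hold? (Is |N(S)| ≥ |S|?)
Yes: |N(S)| = 3, |S| = 1

Subset S = {W2}
Neighbors N(S) = {J1, J2, J3}

|N(S)| = 3, |S| = 1
Hall's condition: |N(S)| ≥ |S| is satisfied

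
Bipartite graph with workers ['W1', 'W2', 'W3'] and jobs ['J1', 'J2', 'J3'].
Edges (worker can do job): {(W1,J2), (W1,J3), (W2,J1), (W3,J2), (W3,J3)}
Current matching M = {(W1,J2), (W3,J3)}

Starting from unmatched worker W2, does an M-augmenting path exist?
Yes: W2 → J1

An M-augmenting path alternates non-matching / matching edges, starting and ending at unmatched vertices.
Path: W2 → J1
(J1 is unmatched in M, so the path is augmenting.)
Flipping edges along this path would increase |M| from 2 to 3.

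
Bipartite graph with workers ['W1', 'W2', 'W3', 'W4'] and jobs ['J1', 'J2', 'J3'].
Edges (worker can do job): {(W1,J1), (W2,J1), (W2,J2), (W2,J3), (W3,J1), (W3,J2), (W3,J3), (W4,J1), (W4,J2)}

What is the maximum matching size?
Maximum matching size = 3

Maximum matching: {(W1,J1), (W3,J3), (W4,J2)}
Size: 3

This assigns 3 workers to 3 distinct jobs.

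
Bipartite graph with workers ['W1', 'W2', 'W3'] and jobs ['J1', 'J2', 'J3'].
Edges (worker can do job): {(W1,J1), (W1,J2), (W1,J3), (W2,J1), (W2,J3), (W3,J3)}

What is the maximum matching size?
Maximum matching size = 3

Maximum matching: {(W1,J2), (W2,J1), (W3,J3)}
Size: 3

This assigns 3 workers to 3 distinct jobs.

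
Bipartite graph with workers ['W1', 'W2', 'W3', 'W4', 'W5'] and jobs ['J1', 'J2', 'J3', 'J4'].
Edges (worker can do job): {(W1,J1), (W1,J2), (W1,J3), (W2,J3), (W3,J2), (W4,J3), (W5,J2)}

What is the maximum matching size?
Maximum matching size = 3

Maximum matching: {(W1,J1), (W3,J2), (W4,J3)}
Size: 3

This assigns 3 workers to 3 distinct jobs.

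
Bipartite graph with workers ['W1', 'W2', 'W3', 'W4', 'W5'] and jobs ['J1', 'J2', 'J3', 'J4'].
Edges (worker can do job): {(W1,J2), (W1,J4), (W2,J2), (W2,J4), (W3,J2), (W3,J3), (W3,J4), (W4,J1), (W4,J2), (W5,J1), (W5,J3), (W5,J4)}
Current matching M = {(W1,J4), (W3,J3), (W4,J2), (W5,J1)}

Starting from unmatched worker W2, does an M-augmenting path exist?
No augmenting path from W2

Alternating search from W2 reaches jobs: {J1, J2, J3, J4}.
Every reachable job is already matched in M, and following those matched edges back to workers exposes no further unvisited jobs.
No M-augmenting path from W2 exists.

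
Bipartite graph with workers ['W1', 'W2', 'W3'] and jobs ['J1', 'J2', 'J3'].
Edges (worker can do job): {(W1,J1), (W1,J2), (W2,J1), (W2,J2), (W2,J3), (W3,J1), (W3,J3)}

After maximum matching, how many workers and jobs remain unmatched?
Unmatched: 0 workers, 0 jobs

Maximum matching size: 3
Workers: 3 total, 3 matched, 0 unmatched
Jobs: 3 total, 3 matched, 0 unmatched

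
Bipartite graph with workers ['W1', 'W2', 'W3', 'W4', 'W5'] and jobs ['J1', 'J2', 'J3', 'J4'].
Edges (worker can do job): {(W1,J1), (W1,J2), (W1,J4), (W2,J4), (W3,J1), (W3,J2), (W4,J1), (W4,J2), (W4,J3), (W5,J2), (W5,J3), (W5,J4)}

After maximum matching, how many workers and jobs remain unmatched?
Unmatched: 1 workers, 0 jobs

Maximum matching size: 4
Workers: 5 total, 4 matched, 1 unmatched
Jobs: 4 total, 4 matched, 0 unmatched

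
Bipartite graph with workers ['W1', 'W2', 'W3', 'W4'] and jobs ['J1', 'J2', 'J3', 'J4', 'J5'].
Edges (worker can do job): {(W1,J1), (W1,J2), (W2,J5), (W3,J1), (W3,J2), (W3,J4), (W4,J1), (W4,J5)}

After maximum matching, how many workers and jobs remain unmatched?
Unmatched: 0 workers, 1 jobs

Maximum matching size: 4
Workers: 4 total, 4 matched, 0 unmatched
Jobs: 5 total, 4 matched, 1 unmatched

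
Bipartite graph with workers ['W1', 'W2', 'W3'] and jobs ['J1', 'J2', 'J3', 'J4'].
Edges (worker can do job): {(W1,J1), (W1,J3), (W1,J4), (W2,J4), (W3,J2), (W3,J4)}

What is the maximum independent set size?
Maximum independent set = 4

By König's theorem:
- Min vertex cover = Max matching = 3
- Max independent set = Total vertices - Min vertex cover
- Max independent set = 7 - 3 = 4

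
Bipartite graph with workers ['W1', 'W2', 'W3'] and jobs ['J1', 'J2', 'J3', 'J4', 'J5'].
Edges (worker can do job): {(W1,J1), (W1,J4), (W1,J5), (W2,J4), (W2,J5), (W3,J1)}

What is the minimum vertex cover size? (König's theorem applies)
Minimum vertex cover size = 3

By König's theorem: in bipartite graphs,
min vertex cover = max matching = 3

Maximum matching has size 3, so minimum vertex cover also has size 3.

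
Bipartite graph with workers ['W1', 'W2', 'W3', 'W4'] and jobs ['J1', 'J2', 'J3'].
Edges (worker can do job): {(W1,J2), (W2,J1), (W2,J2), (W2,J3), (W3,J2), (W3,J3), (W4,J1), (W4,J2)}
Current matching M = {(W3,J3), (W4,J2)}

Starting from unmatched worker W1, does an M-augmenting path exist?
Yes: W1 → J2 → W4 → J1

An M-augmenting path alternates non-matching / matching edges, starting and ending at unmatched vertices.
Path: W1 → J2 → W4 → J1
(J1 is unmatched in M, so the path is augmenting.)
Flipping edges along this path would increase |M| from 2 to 3.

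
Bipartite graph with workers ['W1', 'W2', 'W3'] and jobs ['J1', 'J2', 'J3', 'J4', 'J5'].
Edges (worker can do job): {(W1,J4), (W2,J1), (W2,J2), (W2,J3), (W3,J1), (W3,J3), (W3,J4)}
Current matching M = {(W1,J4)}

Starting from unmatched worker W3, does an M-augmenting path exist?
Yes: W3 → J3

An M-augmenting path alternates non-matching / matching edges, starting and ending at unmatched vertices.
Path: W3 → J3
(J3 is unmatched in M, so the path is augmenting.)
Flipping edges along this path would increase |M| from 1 to 2.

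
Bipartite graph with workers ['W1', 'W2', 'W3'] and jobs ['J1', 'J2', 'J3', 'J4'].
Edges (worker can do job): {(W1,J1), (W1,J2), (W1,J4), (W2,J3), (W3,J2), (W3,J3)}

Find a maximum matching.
Matching: {(W1,J1), (W2,J3), (W3,J2)}

Maximum matching (size 3):
  W1 → J1
  W2 → J3
  W3 → J2

Each worker is assigned to at most one job, and each job to at most one worker.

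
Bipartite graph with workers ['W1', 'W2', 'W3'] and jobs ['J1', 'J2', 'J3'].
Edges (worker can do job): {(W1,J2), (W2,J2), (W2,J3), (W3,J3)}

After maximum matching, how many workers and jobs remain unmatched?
Unmatched: 1 workers, 1 jobs

Maximum matching size: 2
Workers: 3 total, 2 matched, 1 unmatched
Jobs: 3 total, 2 matched, 1 unmatched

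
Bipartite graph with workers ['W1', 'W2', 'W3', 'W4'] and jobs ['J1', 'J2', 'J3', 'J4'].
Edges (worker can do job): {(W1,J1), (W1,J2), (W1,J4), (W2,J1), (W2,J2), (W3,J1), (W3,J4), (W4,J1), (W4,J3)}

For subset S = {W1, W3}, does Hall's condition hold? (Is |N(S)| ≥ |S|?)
Yes: |N(S)| = 3, |S| = 2

Subset S = {W1, W3}
Neighbors N(S) = {J1, J2, J4}

|N(S)| = 3, |S| = 2
Hall's condition: |N(S)| ≥ |S| is satisfied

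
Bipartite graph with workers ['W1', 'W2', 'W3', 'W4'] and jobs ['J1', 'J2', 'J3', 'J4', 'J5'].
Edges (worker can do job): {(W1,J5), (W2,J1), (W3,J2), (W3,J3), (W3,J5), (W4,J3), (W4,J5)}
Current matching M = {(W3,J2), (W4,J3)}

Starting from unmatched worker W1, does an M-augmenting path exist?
Yes: W1 → J5

An M-augmenting path alternates non-matching / matching edges, starting and ending at unmatched vertices.
Path: W1 → J5
(J5 is unmatched in M, so the path is augmenting.)
Flipping edges along this path would increase |M| from 2 to 3.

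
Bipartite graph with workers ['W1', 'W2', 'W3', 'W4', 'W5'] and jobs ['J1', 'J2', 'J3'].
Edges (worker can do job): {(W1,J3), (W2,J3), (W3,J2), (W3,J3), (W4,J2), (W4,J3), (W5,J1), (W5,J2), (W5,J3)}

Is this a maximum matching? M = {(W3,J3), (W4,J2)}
No, size 2 is not maximum

Proposed matching has size 2.
Maximum matching size for this graph: 3.

This is NOT maximum - can be improved to size 3.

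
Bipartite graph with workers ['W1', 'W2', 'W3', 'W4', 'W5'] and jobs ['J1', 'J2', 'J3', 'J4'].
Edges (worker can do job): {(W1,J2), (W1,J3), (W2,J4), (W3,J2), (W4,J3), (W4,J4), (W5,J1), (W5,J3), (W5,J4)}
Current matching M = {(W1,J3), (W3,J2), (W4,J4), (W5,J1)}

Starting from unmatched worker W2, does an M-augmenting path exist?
No augmenting path from W2

Alternating search from W2 reaches jobs: {J2, J3, J4}.
Every reachable job is already matched in M, and following those matched edges back to workers exposes no further unvisited jobs.
No M-augmenting path from W2 exists.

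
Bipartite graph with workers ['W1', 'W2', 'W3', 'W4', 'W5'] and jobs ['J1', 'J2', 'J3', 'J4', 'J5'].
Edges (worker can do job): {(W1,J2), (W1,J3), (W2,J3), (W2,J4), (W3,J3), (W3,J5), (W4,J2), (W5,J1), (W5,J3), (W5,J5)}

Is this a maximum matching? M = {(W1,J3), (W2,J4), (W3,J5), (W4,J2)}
No, size 4 is not maximum

Proposed matching has size 4.
Maximum matching size for this graph: 5.

This is NOT maximum - can be improved to size 5.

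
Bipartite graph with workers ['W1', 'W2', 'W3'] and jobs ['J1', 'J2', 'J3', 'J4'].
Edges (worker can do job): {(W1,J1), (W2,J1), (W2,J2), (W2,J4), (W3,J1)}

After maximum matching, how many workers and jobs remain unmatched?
Unmatched: 1 workers, 2 jobs

Maximum matching size: 2
Workers: 3 total, 2 matched, 1 unmatched
Jobs: 4 total, 2 matched, 2 unmatched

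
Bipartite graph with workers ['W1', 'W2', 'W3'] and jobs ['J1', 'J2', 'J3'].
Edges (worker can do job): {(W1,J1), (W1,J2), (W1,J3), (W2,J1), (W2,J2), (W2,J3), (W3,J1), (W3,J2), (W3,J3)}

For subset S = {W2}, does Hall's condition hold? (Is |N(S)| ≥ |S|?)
Yes: |N(S)| = 3, |S| = 1

Subset S = {W2}
Neighbors N(S) = {J1, J2, J3}

|N(S)| = 3, |S| = 1
Hall's condition: |N(S)| ≥ |S| is satisfied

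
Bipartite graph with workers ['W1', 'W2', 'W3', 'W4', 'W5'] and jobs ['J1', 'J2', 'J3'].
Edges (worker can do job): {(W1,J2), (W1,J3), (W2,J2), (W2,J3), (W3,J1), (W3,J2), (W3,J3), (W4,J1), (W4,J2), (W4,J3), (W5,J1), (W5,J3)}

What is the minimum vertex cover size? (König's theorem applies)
Minimum vertex cover size = 3

By König's theorem: in bipartite graphs,
min vertex cover = max matching = 3

Maximum matching has size 3, so minimum vertex cover also has size 3.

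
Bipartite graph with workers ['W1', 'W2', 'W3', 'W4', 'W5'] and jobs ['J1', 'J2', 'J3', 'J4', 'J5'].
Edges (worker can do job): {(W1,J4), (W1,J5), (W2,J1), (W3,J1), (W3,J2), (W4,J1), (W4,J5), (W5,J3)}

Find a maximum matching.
Matching: {(W1,J4), (W2,J1), (W3,J2), (W4,J5), (W5,J3)}

Maximum matching (size 5):
  W1 → J4
  W2 → J1
  W3 → J2
  W4 → J5
  W5 → J3

Each worker is assigned to at most one job, and each job to at most one worker.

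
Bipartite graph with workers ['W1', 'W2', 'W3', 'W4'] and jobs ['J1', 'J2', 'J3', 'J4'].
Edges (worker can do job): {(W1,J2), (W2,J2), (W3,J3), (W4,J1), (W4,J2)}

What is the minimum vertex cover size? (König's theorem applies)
Minimum vertex cover size = 3

By König's theorem: in bipartite graphs,
min vertex cover = max matching = 3

Maximum matching has size 3, so minimum vertex cover also has size 3.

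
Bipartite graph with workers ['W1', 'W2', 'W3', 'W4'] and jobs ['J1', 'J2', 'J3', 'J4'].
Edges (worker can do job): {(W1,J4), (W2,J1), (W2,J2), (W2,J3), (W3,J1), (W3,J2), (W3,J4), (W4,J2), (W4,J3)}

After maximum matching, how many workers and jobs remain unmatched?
Unmatched: 0 workers, 0 jobs

Maximum matching size: 4
Workers: 4 total, 4 matched, 0 unmatched
Jobs: 4 total, 4 matched, 0 unmatched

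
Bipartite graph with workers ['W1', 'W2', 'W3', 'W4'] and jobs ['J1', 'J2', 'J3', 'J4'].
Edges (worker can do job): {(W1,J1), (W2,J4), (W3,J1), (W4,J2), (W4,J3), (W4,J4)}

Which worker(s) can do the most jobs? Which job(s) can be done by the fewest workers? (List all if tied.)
Most versatile: W4 (3 jobs); Least covered: J2, J3 (1 workers)

Worker degrees (jobs they can do): W1:1, W2:1, W3:1, W4:3
Job degrees (workers who can do it): J1:2, J2:1, J3:1, J4:2

Maximum worker degree is 3, achieved by: W4
Minimum job degree is 1, achieved by: J2, J3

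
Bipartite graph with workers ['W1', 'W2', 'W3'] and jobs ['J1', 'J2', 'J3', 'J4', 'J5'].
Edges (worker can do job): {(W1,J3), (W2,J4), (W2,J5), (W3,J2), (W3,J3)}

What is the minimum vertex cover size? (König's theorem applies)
Minimum vertex cover size = 3

By König's theorem: in bipartite graphs,
min vertex cover = max matching = 3

Maximum matching has size 3, so minimum vertex cover also has size 3.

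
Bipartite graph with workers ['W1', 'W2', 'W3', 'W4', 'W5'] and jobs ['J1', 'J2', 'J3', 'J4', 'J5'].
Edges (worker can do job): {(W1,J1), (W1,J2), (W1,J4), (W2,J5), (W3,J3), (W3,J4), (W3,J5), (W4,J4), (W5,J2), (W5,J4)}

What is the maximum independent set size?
Maximum independent set = 5

By König's theorem:
- Min vertex cover = Max matching = 5
- Max independent set = Total vertices - Min vertex cover
- Max independent set = 10 - 5 = 5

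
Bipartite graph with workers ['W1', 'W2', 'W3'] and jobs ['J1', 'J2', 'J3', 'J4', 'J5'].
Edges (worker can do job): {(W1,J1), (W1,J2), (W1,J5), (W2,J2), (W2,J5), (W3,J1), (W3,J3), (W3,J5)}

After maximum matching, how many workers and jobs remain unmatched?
Unmatched: 0 workers, 2 jobs

Maximum matching size: 3
Workers: 3 total, 3 matched, 0 unmatched
Jobs: 5 total, 3 matched, 2 unmatched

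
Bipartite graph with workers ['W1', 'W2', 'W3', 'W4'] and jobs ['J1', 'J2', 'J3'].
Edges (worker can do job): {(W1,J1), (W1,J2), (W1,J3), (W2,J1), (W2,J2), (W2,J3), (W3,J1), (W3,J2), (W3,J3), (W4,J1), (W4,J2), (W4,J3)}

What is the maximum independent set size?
Maximum independent set = 4

By König's theorem:
- Min vertex cover = Max matching = 3
- Max independent set = Total vertices - Min vertex cover
- Max independent set = 7 - 3 = 4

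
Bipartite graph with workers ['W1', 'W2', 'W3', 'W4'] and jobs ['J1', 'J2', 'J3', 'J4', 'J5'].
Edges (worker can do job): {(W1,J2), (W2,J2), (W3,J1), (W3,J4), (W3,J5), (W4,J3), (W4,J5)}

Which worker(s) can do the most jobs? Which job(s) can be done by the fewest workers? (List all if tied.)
Most versatile: W3 (3 jobs); Least covered: J1, J3, J4 (1 workers)

Worker degrees (jobs they can do): W1:1, W2:1, W3:3, W4:2
Job degrees (workers who can do it): J1:1, J2:2, J3:1, J4:1, J5:2

Maximum worker degree is 3, achieved by: W3
Minimum job degree is 1, achieved by: J1, J3, J4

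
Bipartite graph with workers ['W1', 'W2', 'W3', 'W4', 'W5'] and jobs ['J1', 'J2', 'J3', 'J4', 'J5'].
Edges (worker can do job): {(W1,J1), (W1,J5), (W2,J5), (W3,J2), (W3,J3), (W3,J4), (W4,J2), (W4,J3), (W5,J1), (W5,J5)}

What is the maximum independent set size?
Maximum independent set = 6

By König's theorem:
- Min vertex cover = Max matching = 4
- Max independent set = Total vertices - Min vertex cover
- Max independent set = 10 - 4 = 6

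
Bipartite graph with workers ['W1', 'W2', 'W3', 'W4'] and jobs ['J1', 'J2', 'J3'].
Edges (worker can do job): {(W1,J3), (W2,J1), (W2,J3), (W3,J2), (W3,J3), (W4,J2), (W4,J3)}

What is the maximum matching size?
Maximum matching size = 3

Maximum matching: {(W2,J1), (W3,J3), (W4,J2)}
Size: 3

This assigns 3 workers to 3 distinct jobs.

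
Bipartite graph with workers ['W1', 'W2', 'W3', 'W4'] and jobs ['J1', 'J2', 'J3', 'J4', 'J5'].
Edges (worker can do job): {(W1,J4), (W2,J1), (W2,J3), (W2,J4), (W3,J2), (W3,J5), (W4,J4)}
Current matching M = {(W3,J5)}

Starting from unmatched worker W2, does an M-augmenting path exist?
Yes: W2 → J3

An M-augmenting path alternates non-matching / matching edges, starting and ending at unmatched vertices.
Path: W2 → J3
(J3 is unmatched in M, so the path is augmenting.)
Flipping edges along this path would increase |M| from 1 to 2.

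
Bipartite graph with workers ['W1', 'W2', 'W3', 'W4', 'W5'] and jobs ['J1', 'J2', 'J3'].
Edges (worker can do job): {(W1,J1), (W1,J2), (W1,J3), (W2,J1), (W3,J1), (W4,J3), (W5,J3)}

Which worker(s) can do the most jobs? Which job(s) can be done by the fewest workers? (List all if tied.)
Most versatile: W1 (3 jobs); Least covered: J2 (1 workers)

Worker degrees (jobs they can do): W1:3, W2:1, W3:1, W4:1, W5:1
Job degrees (workers who can do it): J1:3, J2:1, J3:3

Maximum worker degree is 3, achieved by: W1
Minimum job degree is 1, achieved by: J2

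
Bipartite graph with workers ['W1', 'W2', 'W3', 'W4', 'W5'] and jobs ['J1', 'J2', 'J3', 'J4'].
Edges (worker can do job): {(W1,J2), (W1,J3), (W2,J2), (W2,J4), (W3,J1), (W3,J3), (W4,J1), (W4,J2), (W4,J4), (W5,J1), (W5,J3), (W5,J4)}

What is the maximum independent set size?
Maximum independent set = 5

By König's theorem:
- Min vertex cover = Max matching = 4
- Max independent set = Total vertices - Min vertex cover
- Max independent set = 9 - 4 = 5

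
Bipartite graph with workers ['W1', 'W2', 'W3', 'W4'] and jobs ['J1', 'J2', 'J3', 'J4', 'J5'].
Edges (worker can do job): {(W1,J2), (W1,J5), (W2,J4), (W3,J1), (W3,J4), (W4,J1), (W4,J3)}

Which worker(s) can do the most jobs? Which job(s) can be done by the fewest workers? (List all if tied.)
Most versatile: W1, W3, W4 (2 jobs); Least covered: J2, J3, J5 (1 workers)

Worker degrees (jobs they can do): W1:2, W2:1, W3:2, W4:2
Job degrees (workers who can do it): J1:2, J2:1, J3:1, J4:2, J5:1

Maximum worker degree is 2, achieved by: W1, W3, W4
Minimum job degree is 1, achieved by: J2, J3, J5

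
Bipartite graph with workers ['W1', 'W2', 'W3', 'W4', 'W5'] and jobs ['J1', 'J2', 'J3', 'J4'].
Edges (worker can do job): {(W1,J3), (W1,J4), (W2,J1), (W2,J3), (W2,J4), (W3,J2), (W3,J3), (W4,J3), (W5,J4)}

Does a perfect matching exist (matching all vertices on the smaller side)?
Yes, perfect matching exists (size 4)

Perfect matching: {(W2,J1), (W3,J2), (W4,J3), (W5,J4)}
All 4 vertices on the smaller side are matched.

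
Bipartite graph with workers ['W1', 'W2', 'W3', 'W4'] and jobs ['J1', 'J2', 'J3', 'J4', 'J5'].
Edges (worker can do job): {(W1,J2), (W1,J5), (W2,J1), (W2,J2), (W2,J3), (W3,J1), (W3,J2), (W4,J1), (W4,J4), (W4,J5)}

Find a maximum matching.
Matching: {(W1,J2), (W2,J3), (W3,J1), (W4,J5)}

Maximum matching (size 4):
  W1 → J2
  W2 → J3
  W3 → J1
  W4 → J5

Each worker is assigned to at most one job, and each job to at most one worker.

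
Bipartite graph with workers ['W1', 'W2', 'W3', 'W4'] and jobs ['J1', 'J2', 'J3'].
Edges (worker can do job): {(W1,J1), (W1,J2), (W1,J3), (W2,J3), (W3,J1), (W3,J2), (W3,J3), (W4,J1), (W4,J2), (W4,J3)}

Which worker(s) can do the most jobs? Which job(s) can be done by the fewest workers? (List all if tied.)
Most versatile: W1, W3, W4 (3 jobs); Least covered: J1, J2 (3 workers)

Worker degrees (jobs they can do): W1:3, W2:1, W3:3, W4:3
Job degrees (workers who can do it): J1:3, J2:3, J3:4

Maximum worker degree is 3, achieved by: W1, W3, W4
Minimum job degree is 3, achieved by: J1, J2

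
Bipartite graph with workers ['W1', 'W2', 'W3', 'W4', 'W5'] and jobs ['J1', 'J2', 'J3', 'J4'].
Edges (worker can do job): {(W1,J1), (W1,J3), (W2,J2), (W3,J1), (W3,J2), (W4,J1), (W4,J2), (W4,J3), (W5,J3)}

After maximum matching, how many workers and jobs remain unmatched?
Unmatched: 2 workers, 1 jobs

Maximum matching size: 3
Workers: 5 total, 3 matched, 2 unmatched
Jobs: 4 total, 3 matched, 1 unmatched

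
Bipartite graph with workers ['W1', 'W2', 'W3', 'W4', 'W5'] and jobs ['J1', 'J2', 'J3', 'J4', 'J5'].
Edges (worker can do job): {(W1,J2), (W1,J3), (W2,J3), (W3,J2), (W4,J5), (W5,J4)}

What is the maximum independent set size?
Maximum independent set = 6

By König's theorem:
- Min vertex cover = Max matching = 4
- Max independent set = Total vertices - Min vertex cover
- Max independent set = 10 - 4 = 6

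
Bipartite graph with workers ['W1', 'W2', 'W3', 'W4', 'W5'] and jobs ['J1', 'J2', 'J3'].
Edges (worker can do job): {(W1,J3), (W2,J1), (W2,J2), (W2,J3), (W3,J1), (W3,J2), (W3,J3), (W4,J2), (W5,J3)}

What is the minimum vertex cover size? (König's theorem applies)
Minimum vertex cover size = 3

By König's theorem: in bipartite graphs,
min vertex cover = max matching = 3

Maximum matching has size 3, so minimum vertex cover also has size 3.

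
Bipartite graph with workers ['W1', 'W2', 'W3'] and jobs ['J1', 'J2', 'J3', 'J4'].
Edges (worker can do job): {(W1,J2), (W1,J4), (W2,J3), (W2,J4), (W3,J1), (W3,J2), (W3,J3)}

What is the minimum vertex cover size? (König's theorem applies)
Minimum vertex cover size = 3

By König's theorem: in bipartite graphs,
min vertex cover = max matching = 3

Maximum matching has size 3, so minimum vertex cover also has size 3.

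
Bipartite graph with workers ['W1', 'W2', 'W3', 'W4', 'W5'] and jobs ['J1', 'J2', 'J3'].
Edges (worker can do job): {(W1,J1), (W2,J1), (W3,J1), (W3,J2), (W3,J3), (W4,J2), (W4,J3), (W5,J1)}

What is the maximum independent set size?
Maximum independent set = 5

By König's theorem:
- Min vertex cover = Max matching = 3
- Max independent set = Total vertices - Min vertex cover
- Max independent set = 8 - 3 = 5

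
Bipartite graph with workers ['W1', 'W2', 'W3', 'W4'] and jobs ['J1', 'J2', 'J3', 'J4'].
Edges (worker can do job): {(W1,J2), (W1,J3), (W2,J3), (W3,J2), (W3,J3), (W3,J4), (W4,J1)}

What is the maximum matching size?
Maximum matching size = 4

Maximum matching: {(W1,J2), (W2,J3), (W3,J4), (W4,J1)}
Size: 4

This assigns 4 workers to 4 distinct jobs.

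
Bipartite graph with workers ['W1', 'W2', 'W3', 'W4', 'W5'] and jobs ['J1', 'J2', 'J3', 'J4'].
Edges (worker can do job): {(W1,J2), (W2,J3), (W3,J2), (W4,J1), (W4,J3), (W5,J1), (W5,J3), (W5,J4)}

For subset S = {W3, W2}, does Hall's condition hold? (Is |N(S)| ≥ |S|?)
Yes: |N(S)| = 2, |S| = 2

Subset S = {W3, W2}
Neighbors N(S) = {J2, J3}

|N(S)| = 2, |S| = 2
Hall's condition: |N(S)| ≥ |S| is satisfied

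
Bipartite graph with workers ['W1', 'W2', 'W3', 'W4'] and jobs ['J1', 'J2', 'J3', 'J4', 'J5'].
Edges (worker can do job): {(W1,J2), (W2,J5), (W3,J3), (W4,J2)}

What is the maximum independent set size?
Maximum independent set = 6

By König's theorem:
- Min vertex cover = Max matching = 3
- Max independent set = Total vertices - Min vertex cover
- Max independent set = 9 - 3 = 6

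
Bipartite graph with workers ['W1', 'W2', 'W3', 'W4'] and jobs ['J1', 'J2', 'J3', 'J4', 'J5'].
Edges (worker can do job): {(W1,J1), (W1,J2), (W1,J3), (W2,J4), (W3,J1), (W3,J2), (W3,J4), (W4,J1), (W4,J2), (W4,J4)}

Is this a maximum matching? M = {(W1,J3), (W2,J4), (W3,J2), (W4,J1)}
Yes, size 4 is maximum

Proposed matching has size 4.
Maximum matching size for this graph: 4.

This is a maximum matching.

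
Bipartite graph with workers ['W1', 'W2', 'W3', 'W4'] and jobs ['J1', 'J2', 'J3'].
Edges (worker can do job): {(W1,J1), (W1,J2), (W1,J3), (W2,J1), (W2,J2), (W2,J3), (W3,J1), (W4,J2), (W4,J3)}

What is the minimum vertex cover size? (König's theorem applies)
Minimum vertex cover size = 3

By König's theorem: in bipartite graphs,
min vertex cover = max matching = 3

Maximum matching has size 3, so minimum vertex cover also has size 3.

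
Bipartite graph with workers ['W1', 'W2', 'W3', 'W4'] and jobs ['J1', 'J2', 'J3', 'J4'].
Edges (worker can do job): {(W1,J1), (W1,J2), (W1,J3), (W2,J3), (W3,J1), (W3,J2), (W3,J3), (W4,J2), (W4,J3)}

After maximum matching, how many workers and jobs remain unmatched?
Unmatched: 1 workers, 1 jobs

Maximum matching size: 3
Workers: 4 total, 3 matched, 1 unmatched
Jobs: 4 total, 3 matched, 1 unmatched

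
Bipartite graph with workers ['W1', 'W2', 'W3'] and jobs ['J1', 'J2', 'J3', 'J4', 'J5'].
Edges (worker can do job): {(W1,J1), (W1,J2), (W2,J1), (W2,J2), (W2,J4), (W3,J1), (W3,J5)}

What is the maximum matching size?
Maximum matching size = 3

Maximum matching: {(W1,J2), (W2,J4), (W3,J1)}
Size: 3

This assigns 3 workers to 3 distinct jobs.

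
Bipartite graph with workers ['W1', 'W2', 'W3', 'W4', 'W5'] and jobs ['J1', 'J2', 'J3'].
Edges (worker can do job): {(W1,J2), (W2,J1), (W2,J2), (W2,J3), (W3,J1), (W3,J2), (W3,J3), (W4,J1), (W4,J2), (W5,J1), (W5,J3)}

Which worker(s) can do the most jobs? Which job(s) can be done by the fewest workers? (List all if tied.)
Most versatile: W2, W3 (3 jobs); Least covered: J3 (3 workers)

Worker degrees (jobs they can do): W1:1, W2:3, W3:3, W4:2, W5:2
Job degrees (workers who can do it): J1:4, J2:4, J3:3

Maximum worker degree is 3, achieved by: W2, W3
Minimum job degree is 3, achieved by: J3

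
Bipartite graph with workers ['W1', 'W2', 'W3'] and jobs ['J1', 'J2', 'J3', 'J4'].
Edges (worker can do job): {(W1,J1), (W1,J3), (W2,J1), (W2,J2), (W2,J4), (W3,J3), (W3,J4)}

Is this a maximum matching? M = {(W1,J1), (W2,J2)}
No, size 2 is not maximum

Proposed matching has size 2.
Maximum matching size for this graph: 3.

This is NOT maximum - can be improved to size 3.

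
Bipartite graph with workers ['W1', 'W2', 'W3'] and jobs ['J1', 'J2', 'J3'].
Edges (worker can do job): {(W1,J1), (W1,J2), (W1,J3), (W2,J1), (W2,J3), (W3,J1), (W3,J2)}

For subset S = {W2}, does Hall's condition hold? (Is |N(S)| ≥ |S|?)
Yes: |N(S)| = 2, |S| = 1

Subset S = {W2}
Neighbors N(S) = {J1, J3}

|N(S)| = 2, |S| = 1
Hall's condition: |N(S)| ≥ |S| is satisfied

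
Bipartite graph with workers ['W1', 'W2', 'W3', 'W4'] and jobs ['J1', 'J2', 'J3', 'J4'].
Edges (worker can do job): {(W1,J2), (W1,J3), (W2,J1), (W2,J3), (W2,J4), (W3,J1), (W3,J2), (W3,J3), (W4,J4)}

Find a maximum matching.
Matching: {(W1,J2), (W2,J3), (W3,J1), (W4,J4)}

Maximum matching (size 4):
  W1 → J2
  W2 → J3
  W3 → J1
  W4 → J4

Each worker is assigned to at most one job, and each job to at most one worker.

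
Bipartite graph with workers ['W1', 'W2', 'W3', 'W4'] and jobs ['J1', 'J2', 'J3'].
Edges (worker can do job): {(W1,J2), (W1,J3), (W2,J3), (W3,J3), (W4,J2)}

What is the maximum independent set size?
Maximum independent set = 5

By König's theorem:
- Min vertex cover = Max matching = 2
- Max independent set = Total vertices - Min vertex cover
- Max independent set = 7 - 2 = 5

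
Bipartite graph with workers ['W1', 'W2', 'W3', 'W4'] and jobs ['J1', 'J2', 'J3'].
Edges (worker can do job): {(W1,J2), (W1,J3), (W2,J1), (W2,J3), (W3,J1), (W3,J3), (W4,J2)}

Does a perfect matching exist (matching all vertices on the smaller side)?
Yes, perfect matching exists (size 3)

Perfect matching: {(W2,J1), (W3,J3), (W4,J2)}
All 3 vertices on the smaller side are matched.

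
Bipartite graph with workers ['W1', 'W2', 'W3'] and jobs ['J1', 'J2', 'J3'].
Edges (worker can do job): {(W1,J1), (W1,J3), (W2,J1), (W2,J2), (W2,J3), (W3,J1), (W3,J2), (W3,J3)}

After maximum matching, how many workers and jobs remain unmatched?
Unmatched: 0 workers, 0 jobs

Maximum matching size: 3
Workers: 3 total, 3 matched, 0 unmatched
Jobs: 3 total, 3 matched, 0 unmatched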